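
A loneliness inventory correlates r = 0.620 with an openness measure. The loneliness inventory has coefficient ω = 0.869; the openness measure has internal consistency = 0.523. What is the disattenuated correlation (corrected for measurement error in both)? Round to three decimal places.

r_true = r_obs / √(r_xx · r_yy) = 0.620 / √(0.869 × 0.523) = 0.620 / √0.454487 = 0.620 / 0.6742 ≈ 0.920.

0.920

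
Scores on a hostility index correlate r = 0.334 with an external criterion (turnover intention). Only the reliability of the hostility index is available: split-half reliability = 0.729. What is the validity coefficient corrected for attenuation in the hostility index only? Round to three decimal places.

0.391

Single correction: r_c = r_obs / √r_xx = 0.334 / √0.729 = 0.334 / 0.8538 ≈ 0.391.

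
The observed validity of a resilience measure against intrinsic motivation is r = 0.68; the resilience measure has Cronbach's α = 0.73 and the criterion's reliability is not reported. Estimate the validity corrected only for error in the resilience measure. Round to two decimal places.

Single correction: r_c = r_obs / √r_xx = 0.68 / √0.73 = 0.68 / 0.8544 ≈ 0.80.

0.80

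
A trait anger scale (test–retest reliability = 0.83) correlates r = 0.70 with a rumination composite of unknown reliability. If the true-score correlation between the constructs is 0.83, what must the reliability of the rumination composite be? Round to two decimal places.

0.86

r_true = r_obs / √(r_xx · r_yy) ⇒ 0.83 = 0.70 / √(0.83 · r_yy).
√(0.83 · r_yy) = 0.70 / 0.83 = 0.8434; 0.83 · r_yy = 0.7113; r_yy = 0.7113 / 0.83 ≈ 0.86.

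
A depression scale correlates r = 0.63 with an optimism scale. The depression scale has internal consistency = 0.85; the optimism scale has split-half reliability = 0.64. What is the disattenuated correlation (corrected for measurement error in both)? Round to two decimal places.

0.85

r_true = r_obs / √(r_xx · r_yy) = 0.63 / √(0.85 × 0.64) = 0.63 / √0.5440 = 0.63 / 0.7376 ≈ 0.85.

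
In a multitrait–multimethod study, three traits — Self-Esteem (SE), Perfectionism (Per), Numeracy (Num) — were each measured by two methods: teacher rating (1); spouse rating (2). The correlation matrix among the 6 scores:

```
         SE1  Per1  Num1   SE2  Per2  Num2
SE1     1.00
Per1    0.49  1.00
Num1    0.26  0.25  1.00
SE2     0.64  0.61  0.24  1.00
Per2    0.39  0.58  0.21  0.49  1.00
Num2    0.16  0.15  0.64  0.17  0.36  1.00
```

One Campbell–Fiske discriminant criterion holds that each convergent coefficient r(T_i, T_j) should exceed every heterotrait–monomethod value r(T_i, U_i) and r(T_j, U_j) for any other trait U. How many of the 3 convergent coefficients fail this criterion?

Each convergent coefficient versus the relevant comparison correlations:
SE (methods 1·2): 0.64 vs {0.49, 0.49, 0.26, 0.17} → pass.
Per (methods 1·2): 0.58 vs {0.49, 0.49, 0.25, 0.36} → pass.
Num (methods 1·2): 0.64 vs {0.26, 0.17, 0.25, 0.36} → pass.
0 of 3 fail.

0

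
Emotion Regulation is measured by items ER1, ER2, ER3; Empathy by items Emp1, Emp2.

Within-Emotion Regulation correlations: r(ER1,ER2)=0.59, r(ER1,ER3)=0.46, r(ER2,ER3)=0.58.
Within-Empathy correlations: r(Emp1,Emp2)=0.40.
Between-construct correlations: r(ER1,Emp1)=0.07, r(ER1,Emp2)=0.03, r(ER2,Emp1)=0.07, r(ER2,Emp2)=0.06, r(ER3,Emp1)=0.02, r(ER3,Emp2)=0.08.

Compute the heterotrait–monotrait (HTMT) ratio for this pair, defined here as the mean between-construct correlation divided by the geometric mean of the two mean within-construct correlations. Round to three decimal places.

Between-construct mean = 0.33/6 = 0.0550.
Mean within-ER = 1.63/3 = 0.5433; mean within-Emp = 0.40/1 = 0.4000.
Geometric mean = √(0.5433 × 0.4000) = 0.4662.
HTMT = 0.0550 / 0.4662 = 0.118.

0.118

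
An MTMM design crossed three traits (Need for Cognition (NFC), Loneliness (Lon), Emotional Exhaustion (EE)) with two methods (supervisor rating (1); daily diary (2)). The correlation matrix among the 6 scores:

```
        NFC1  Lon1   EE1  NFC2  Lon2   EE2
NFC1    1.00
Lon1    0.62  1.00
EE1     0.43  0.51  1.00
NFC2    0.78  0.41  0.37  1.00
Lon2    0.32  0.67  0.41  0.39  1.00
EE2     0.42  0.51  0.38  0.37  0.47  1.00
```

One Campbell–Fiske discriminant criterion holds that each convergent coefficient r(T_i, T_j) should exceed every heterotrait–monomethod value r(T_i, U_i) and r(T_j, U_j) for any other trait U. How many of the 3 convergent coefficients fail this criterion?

Convergent coefficients and their comparison sets:
NFC (methods 1·2): 0.78 vs {0.62, 0.39, 0.43, 0.37} → pass.
Lon (methods 1·2): 0.67 vs {0.62, 0.39, 0.51, 0.47} → pass.
EE (methods 1·2): 0.38 vs {0.43, 0.37, 0.51, 0.47} → fail.
1 of 3 fail.

1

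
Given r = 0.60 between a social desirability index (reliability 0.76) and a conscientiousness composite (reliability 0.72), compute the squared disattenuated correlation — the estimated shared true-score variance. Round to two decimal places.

0.66

Disattenuated r = 0.60 / √(0.76 × 0.72) = 0.60 / 0.7397 = 0.8111.
Shared true-score variance = 0.8111² = 0.6579 ≈ 0.66.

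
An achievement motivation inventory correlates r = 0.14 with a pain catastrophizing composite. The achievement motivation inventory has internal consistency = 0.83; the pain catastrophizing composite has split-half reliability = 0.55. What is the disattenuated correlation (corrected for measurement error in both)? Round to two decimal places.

0.21

r_true = r_obs / √(r_xx · r_yy) = 0.14 / √(0.83 × 0.55) = 0.14 / √0.4565 = 0.14 / 0.6756 ≈ 0.21.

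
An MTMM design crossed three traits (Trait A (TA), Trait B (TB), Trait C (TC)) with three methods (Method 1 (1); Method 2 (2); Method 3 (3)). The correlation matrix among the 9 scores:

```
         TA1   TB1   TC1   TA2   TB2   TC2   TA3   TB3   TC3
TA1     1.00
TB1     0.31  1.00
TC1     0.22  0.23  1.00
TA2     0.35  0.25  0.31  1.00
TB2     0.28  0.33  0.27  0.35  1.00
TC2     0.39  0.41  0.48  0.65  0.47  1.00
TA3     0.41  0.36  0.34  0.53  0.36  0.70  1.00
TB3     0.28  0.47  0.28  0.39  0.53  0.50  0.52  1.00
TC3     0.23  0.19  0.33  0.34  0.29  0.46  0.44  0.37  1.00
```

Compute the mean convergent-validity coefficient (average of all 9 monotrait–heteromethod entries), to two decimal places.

Convergent values: 0.35, 0.41, 0.53, 0.33, 0.47, 0.53, 0.48, 0.33, 0.46; mean = 3.89/9 = 0.43.

0.43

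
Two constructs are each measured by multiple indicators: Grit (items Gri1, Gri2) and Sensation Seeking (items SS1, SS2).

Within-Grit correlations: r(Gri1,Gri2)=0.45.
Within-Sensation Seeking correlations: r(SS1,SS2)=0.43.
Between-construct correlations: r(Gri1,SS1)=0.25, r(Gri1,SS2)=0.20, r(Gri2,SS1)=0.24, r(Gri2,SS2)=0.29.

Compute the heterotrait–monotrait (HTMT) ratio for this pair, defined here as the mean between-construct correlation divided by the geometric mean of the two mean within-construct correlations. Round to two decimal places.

Between-construct mean = 0.98/4 = 0.2450.
Mean within-Gri = 0.45/1 = 0.4500; mean within-SS = 0.43/1 = 0.4300.
Geometric mean = √(0.4500 × 0.4300) = 0.4399.
HTMT = 0.2450 / 0.4399 = 0.56.

0.56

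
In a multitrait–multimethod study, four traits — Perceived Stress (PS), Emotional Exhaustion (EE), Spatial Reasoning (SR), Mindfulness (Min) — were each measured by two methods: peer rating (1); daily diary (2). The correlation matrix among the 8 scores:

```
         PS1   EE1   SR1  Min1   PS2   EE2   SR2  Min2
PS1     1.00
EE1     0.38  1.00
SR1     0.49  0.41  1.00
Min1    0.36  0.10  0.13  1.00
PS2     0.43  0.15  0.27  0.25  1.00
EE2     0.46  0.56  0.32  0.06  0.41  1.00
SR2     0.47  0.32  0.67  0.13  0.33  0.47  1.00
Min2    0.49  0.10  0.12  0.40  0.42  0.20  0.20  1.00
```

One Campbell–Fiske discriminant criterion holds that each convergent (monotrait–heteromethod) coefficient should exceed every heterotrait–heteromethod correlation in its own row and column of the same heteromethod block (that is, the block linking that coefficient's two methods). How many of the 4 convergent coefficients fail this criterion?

Convergent coefficients and their comparison sets:
PS (methods 1·2): 0.43 vs {0.46, 0.15, 0.47, 0.27, 0.49, 0.25} → fail.
EE (methods 1·2): 0.56 vs {0.15, 0.46, 0.32, 0.32, 0.10, 0.06} → pass.
SR (methods 1·2): 0.67 vs {0.27, 0.47, 0.32, 0.32, 0.12, 0.13} → pass.
Min (methods 1·2): 0.40 vs {0.25, 0.49, 0.06, 0.10, 0.13, 0.12} → fail.
2 of 4 fail.

2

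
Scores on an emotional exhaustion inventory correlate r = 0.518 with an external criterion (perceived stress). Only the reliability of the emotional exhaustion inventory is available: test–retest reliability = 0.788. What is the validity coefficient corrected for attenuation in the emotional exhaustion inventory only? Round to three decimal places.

0.584

Single correction: r_c = r_obs / √r_xx = 0.518 / √0.788 = 0.518 / 0.8877 ≈ 0.584.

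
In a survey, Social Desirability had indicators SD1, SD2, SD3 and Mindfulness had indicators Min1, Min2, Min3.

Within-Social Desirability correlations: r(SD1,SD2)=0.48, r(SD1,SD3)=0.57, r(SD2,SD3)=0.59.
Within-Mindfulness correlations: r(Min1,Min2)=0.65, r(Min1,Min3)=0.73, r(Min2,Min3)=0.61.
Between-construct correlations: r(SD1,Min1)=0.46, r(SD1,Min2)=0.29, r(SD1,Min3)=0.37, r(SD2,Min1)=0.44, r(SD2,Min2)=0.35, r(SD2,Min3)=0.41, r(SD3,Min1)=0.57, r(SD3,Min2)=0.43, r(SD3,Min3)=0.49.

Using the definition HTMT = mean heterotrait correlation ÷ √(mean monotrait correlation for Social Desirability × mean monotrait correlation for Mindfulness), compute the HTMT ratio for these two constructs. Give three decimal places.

Between-construct mean = 3.81/9 = 0.4233.
Mean within-SD = 1.64/3 = 0.5467; mean within-Min = 1.99/3 = 0.6633.
Geometric mean = √(0.5467 × 0.6633) = 0.6022.
HTMT = 0.4233 / 0.6022 = 0.703.

0.703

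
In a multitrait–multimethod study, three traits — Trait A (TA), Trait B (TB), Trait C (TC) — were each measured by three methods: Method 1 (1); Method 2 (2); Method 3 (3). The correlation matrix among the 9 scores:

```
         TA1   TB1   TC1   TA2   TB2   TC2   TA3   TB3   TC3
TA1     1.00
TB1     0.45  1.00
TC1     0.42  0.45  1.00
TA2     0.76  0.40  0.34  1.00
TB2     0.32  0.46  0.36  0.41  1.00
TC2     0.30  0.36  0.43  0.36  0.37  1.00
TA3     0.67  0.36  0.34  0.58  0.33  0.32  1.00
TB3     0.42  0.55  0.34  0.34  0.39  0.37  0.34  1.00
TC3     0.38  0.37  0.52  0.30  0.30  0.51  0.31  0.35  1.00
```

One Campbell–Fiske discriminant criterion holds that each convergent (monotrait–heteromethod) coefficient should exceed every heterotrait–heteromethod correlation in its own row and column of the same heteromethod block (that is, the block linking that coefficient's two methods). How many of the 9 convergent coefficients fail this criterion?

Convergent coefficients and their comparison sets:
TA (methods 1·2): 0.76 vs {0.32, 0.40, 0.30, 0.34} → pass.
TA (methods 1·3): 0.67 vs {0.42, 0.36, 0.38, 0.34} → pass.
TA (methods 2·3): 0.58 vs {0.34, 0.33, 0.30, 0.32} → pass.
TB (methods 1·2): 0.46 vs {0.40, 0.32, 0.36, 0.36} → pass.
TB (methods 1·3): 0.55 vs {0.36, 0.42, 0.37, 0.34} → pass.
TB (methods 2·3): 0.39 vs {0.33, 0.34, 0.30, 0.37} → pass.
TC (methods 1·2): 0.43 vs {0.34, 0.30, 0.36, 0.36} → pass.
TC (methods 1·3): 0.52 vs {0.34, 0.38, 0.34, 0.37} → pass.
TC (methods 2·3): 0.51 vs {0.32, 0.30, 0.37, 0.30} → pass.
0 of 9 fail.

0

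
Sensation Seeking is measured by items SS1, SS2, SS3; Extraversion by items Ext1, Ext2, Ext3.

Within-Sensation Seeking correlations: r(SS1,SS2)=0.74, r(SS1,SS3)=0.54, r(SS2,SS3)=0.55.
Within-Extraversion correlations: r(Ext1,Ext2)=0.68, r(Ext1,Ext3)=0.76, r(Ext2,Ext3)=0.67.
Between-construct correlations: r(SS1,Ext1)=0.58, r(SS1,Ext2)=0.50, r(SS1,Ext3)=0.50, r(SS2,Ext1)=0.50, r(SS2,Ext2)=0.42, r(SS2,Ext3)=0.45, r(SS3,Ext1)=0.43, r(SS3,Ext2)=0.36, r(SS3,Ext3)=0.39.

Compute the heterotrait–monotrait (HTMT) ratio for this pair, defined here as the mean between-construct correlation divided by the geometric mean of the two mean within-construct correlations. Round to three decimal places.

Mean heterotrait r = 4.13/9 = 0.4589.
Mean within-SS = 1.83/3 = 0.6100; mean within-Ext = 2.11/3 = 0.7033.
Geometric mean = √(0.6100 × 0.7033) = 0.6550.
HTMT = 0.4589 / 0.6550 = 0.701.

0.701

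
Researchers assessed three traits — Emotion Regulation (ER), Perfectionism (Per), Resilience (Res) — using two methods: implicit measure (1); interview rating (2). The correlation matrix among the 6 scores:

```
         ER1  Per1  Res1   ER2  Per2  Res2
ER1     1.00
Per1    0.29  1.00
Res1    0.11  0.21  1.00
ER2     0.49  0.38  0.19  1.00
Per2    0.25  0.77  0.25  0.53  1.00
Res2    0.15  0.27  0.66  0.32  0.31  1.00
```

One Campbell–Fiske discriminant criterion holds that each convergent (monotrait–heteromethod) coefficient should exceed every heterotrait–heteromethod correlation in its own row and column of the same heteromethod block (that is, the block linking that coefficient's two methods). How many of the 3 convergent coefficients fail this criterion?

0

Each convergent coefficient versus the relevant comparison correlations:
ER (methods 1·2): 0.49 vs {0.25, 0.38, 0.15, 0.19} → pass.
Per (methods 1·2): 0.77 vs {0.38, 0.25, 0.27, 0.25} → pass.
Res (methods 1·2): 0.66 vs {0.19, 0.15, 0.25, 0.27} → pass.
0 of 3 fail.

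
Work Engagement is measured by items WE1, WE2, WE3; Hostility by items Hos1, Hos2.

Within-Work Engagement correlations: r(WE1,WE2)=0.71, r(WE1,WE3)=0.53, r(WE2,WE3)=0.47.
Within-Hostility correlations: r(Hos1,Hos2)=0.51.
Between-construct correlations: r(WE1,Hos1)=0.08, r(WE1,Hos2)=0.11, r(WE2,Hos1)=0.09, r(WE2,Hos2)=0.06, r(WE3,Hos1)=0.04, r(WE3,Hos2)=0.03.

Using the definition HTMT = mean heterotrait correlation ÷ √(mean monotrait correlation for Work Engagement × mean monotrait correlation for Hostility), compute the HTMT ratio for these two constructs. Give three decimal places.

0.127

Between-construct mean = 0.41/6 = 0.0683.
Mean within-WE = 1.71/3 = 0.5700; mean within-Hos = 0.51/1 = 0.5100.
Geometric mean = √(0.5700 × 0.5100) = 0.5392.
HTMT = 0.0683 / 0.5392 = 0.127.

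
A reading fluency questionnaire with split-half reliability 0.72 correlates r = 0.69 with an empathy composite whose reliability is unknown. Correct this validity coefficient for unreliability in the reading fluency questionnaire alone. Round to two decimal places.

Single correction: r_c = r_obs / √r_xx = 0.69 / √0.72 = 0.69 / 0.8485 ≈ 0.81.

0.81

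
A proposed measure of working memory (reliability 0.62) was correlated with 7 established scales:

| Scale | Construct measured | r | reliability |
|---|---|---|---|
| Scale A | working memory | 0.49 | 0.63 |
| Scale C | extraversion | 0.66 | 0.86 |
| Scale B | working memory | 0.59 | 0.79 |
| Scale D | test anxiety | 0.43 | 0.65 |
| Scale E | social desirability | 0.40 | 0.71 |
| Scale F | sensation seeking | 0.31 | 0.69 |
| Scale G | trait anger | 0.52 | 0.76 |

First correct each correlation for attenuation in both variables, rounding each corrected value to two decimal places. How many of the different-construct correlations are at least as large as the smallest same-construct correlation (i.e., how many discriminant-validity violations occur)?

Disattenuated r (r / √(r_scale · r_new)):
  Scale A (conv): 0.49 / √(0.63·0.62) = 0.78
  Scale C (disc): 0.66 / √(0.86·0.62) = 0.90
  Scale B (conv): 0.59 / √(0.79·0.62) = 0.84
  Scale D (disc): 0.43 / √(0.65·0.62) = 0.68
  Scale E (disc): 0.40 / √(0.71·0.62) = 0.60
  Scale F (disc): 0.31 / √(0.69·0.62) = 0.47
  Scale G (disc): 0.52 / √(0.76·0.62) = 0.76
Smallest convergent = 0.78. Discriminant values: 0.90, 0.68, 0.60, 0.47, 0.76; count ≥ 0.78 → 1.

1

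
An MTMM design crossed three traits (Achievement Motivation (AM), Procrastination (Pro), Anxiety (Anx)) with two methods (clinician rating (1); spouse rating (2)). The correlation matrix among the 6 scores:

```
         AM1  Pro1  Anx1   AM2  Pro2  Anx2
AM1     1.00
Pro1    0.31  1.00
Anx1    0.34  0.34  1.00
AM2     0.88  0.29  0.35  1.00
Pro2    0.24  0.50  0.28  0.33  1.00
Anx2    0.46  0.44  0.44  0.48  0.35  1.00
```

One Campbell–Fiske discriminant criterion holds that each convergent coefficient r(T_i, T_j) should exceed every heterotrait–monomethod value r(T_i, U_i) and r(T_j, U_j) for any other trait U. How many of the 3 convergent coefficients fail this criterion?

Checking each validity diagonal entry against its comparison values:
AM (methods 1·2): 0.88 vs {0.31, 0.33, 0.34, 0.48} → pass.
Pro (methods 1·2): 0.50 vs {0.31, 0.33, 0.34, 0.35} → pass.
Anx (methods 1·2): 0.44 vs {0.34, 0.48, 0.34, 0.35} → fail.
1 of 3 fail.

1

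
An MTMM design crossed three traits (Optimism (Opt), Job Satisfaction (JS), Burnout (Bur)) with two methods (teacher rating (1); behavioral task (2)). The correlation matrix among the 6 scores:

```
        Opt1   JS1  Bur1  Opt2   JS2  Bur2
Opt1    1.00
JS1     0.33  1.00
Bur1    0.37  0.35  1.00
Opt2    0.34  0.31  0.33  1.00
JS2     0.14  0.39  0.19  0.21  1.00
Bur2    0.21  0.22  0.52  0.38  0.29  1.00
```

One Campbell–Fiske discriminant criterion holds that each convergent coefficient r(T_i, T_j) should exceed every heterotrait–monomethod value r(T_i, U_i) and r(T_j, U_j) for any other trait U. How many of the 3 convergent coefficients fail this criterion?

1

Checking each validity diagonal entry against its comparison values:
Opt (methods 1·2): 0.34 vs {0.33, 0.21, 0.37, 0.38} → fail.
JS (methods 1·2): 0.39 vs {0.33, 0.21, 0.35, 0.29} → pass.
Bur (methods 1·2): 0.52 vs {0.37, 0.38, 0.35, 0.29} → pass.
1 of 3 fail.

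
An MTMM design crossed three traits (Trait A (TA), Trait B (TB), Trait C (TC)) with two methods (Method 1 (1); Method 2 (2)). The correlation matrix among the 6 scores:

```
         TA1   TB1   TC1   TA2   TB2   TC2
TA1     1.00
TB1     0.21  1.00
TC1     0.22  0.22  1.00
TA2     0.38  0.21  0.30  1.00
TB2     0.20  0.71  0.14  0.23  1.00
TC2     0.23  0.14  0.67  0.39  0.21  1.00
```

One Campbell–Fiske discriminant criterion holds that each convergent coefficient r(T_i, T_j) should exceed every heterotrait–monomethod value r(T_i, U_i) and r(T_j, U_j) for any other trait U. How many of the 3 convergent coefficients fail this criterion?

Each convergent coefficient versus the relevant comparison correlations:
TA (methods 1·2): 0.38 vs {0.21, 0.23, 0.22, 0.39} → fail.
TB (methods 1·2): 0.71 vs {0.21, 0.23, 0.22, 0.21} → pass.
TC (methods 1·2): 0.67 vs {0.22, 0.39, 0.22, 0.21} → pass.
1 of 3 fail.

1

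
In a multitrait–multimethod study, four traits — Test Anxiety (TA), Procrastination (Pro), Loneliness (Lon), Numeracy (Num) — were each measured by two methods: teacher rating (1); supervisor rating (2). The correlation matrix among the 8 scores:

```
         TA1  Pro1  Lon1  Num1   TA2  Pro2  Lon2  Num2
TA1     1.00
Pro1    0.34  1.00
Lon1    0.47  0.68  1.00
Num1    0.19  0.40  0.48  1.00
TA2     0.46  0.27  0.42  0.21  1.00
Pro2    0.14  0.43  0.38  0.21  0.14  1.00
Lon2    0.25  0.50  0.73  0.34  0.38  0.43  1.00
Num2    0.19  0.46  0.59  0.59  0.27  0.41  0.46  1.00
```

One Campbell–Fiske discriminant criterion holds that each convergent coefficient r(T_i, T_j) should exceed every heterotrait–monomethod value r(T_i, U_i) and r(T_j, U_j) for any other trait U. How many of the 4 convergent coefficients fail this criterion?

Each convergent coefficient versus the relevant comparison correlations:
TA (methods 1·2): 0.46 vs {0.34, 0.14, 0.47, 0.38, 0.19, 0.27} → fail.
Pro (methods 1·2): 0.43 vs {0.34, 0.14, 0.68, 0.43, 0.40, 0.41} → fail.
Lon (methods 1·2): 0.73 vs {0.47, 0.38, 0.68, 0.43, 0.48, 0.46} → pass.
Num (methods 1·2): 0.59 vs {0.19, 0.27, 0.40, 0.41, 0.48, 0.46} → pass.
2 of 4 fail.

2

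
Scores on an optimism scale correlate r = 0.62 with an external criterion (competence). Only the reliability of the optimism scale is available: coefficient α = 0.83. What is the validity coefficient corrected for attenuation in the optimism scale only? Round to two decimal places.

0.68

Single correction: r_c = r_obs / √r_xx = 0.62 / √0.83 = 0.62 / 0.9110 ≈ 0.68.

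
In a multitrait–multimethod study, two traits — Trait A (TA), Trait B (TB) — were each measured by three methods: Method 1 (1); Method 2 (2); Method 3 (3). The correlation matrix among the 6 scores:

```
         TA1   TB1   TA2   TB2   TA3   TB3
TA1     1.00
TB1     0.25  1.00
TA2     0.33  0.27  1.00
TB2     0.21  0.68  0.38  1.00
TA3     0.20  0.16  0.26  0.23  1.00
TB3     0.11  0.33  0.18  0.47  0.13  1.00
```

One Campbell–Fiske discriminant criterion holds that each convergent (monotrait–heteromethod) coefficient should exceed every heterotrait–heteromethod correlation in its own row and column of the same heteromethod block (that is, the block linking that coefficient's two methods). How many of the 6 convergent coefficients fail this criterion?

0

Convergent coefficients and their comparison sets:
TA (methods 1·2): 0.33 vs {0.21, 0.27} → pass.
TA (methods 1·3): 0.20 vs {0.11, 0.16} → pass.
TA (methods 2·3): 0.26 vs {0.18, 0.23} → pass.
TB (methods 1·2): 0.68 vs {0.27, 0.21} → pass.
TB (methods 1·3): 0.33 vs {0.16, 0.11} → pass.
TB (methods 2·3): 0.47 vs {0.23, 0.18} → pass.
0 of 6 fail.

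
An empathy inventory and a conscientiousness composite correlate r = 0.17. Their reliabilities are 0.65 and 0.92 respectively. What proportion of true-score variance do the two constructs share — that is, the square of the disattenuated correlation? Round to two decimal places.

Disattenuated r = 0.17 / √(0.65 × 0.92) = 0.17 / 0.7733 = 0.2198.
Shared true-score variance = 0.2198² = 0.0483 ≈ 0.05.

0.05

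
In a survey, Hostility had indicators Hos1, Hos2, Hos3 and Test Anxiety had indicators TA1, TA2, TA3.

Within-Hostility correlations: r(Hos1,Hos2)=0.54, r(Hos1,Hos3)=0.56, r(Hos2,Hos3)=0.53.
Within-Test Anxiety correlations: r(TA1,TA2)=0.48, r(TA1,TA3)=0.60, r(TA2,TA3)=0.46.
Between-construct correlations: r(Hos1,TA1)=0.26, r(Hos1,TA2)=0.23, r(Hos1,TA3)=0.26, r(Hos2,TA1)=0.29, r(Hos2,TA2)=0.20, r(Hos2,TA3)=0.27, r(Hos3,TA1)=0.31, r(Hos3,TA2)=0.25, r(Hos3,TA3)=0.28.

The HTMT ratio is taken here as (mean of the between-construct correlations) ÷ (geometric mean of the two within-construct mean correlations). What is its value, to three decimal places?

0.494

Mean between = 2.35/9 = 0.2611.
Mean within-Hos = 1.63/3 = 0.5433; mean within-TA = 1.54/3 = 0.5133.
Geometric mean = √(0.5433 × 0.5133) = 0.5281.
HTMT = 0.2611 / 0.5281 = 0.494.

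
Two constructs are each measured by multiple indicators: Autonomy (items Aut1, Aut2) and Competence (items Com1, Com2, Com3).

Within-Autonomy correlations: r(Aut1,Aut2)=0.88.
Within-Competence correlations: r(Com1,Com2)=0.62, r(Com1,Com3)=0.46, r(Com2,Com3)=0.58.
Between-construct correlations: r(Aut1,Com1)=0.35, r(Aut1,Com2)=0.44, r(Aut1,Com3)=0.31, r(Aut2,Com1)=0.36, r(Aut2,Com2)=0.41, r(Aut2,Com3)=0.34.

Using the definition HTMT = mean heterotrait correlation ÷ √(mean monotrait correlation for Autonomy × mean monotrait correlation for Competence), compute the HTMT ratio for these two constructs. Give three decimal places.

Mean heterotrait r = 2.21/6 = 0.3683.
Mean within-Aut = 0.88/1 = 0.8800; mean within-Com = 1.66/3 = 0.5533.
Geometric mean = √(0.8800 × 0.5533) = 0.6978.
HTMT = 0.3683 / 0.6978 = 0.528.

0.528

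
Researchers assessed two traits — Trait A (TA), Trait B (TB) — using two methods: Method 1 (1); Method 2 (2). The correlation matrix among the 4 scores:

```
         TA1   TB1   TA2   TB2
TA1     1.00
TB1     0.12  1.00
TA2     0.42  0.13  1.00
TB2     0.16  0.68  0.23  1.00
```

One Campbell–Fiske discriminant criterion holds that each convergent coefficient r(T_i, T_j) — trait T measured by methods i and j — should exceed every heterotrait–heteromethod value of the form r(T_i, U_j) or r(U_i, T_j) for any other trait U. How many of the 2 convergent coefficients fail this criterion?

Checking each validity diagonal entry against its comparison values:
TA (methods 1·2): 0.42 vs {0.16, 0.13} → pass.
TB (methods 1·2): 0.68 vs {0.13, 0.16} → pass.
0 of 2 fail.

0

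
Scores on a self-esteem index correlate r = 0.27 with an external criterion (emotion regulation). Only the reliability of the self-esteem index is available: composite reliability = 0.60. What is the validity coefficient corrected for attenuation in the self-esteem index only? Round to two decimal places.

0.35

Single correction: r_c = r_obs / √r_xx = 0.27 / √0.60 = 0.27 / 0.7746 ≈ 0.35.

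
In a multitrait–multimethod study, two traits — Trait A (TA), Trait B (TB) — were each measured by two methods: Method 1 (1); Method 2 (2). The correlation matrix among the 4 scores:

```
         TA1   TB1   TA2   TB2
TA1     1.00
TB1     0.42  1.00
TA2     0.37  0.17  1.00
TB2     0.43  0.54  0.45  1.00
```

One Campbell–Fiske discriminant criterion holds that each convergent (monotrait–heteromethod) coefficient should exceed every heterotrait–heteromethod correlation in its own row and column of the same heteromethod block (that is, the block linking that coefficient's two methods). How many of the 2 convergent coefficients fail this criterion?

1

Convergent coefficients and their comparison sets:
TA (methods 1·2): 0.37 vs {0.43, 0.17} → fail.
TB (methods 1·2): 0.54 vs {0.17, 0.43} → pass.
1 of 2 fail.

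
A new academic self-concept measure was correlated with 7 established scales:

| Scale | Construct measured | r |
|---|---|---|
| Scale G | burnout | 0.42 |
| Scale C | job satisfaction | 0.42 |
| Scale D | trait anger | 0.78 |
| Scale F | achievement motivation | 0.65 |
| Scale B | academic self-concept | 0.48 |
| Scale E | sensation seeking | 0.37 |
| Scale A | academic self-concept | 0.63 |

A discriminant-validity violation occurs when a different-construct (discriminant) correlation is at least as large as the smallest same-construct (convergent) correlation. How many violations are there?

2

Convergent (same construct = academic self-concept): Scale B, Scale A.
Smallest convergent = 0.48. Discriminant values: 0.42, 0.42, 0.78, 0.65, 0.37; count ≥ 0.48 → 2.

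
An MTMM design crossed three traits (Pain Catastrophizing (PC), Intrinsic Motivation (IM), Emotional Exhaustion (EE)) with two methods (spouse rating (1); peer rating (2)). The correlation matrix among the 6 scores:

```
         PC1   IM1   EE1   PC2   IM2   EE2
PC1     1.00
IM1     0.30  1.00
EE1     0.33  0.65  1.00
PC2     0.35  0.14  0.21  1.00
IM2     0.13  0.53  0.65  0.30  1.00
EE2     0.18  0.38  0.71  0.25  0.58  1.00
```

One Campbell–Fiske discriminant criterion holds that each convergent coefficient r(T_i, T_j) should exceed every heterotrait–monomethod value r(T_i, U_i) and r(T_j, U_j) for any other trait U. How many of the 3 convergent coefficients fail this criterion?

1

Each convergent coefficient versus the relevant comparison correlations:
PC (methods 1·2): 0.35 vs {0.30, 0.30, 0.33, 0.25} → pass.
IM (methods 1·2): 0.53 vs {0.30, 0.30, 0.65, 0.58} → fail.
EE (methods 1·2): 0.71 vs {0.33, 0.25, 0.65, 0.58} → pass.
1 of 3 fail.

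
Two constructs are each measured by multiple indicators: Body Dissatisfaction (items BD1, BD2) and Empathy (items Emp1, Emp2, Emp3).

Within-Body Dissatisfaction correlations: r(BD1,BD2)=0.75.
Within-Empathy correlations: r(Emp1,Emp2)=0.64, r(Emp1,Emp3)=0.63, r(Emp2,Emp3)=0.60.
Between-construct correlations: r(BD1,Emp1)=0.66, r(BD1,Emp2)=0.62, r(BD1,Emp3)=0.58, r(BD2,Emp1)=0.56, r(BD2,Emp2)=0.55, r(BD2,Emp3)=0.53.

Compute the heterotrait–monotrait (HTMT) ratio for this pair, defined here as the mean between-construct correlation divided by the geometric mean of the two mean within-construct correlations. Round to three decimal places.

0.853

Mean heterotrait r = 3.50/6 = 0.5833.
Mean within-BD = 0.75/1 = 0.7500; mean within-Emp = 1.87/3 = 0.6233.
Geometric mean = √(0.7500 × 0.6233) = 0.6837.
HTMT = 0.5833 / 0.6837 = 0.853.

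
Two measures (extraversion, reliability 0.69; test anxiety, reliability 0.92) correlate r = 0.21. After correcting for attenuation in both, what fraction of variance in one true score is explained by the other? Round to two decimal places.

Disattenuated r = 0.21 / √(0.69 × 0.92) = 0.21 / 0.7967 = 0.2636.
Shared true-score variance = 0.2636² = 0.0695 ≈ 0.07.

0.07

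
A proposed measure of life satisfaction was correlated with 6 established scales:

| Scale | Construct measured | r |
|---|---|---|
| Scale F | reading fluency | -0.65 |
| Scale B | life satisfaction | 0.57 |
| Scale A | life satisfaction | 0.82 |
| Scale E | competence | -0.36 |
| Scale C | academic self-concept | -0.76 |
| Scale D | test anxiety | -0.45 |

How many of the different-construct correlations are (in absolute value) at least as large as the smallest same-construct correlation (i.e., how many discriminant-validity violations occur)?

Convergent (same construct = life satisfaction): Scale B, Scale A.
Smallest convergent = 0.57. Discriminant |r|: 0.65, 0.36, 0.76, 0.45; count ≥ 0.57 → 2.

2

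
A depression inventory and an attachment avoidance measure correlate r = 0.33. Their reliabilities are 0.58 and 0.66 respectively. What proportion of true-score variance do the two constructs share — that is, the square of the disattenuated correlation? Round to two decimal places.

0.28

Disattenuated r = 0.33 / √(0.58 × 0.66) = 0.33 / 0.6187 = 0.5334.
Shared true-score variance = 0.5334² = 0.2845 ≈ 0.28.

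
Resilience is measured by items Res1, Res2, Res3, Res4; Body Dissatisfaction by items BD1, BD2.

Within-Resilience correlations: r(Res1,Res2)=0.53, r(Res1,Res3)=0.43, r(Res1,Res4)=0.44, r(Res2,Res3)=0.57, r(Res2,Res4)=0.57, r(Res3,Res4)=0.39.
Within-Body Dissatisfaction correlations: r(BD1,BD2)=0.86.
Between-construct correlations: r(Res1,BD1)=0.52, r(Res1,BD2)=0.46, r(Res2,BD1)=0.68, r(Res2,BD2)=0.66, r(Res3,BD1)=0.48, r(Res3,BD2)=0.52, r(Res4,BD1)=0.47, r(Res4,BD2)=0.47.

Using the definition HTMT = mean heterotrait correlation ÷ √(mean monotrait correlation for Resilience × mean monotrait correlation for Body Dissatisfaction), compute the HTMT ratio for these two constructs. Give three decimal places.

0.822

Mean between = 4.26/8 = 0.5325.
Mean within-Res = 2.93/6 = 0.4883; mean within-BD = 0.86/1 = 0.8600.
Geometric mean = √(0.4883 × 0.8600) = 0.6480.
HTMT = 0.5325 / 0.6480 = 0.822.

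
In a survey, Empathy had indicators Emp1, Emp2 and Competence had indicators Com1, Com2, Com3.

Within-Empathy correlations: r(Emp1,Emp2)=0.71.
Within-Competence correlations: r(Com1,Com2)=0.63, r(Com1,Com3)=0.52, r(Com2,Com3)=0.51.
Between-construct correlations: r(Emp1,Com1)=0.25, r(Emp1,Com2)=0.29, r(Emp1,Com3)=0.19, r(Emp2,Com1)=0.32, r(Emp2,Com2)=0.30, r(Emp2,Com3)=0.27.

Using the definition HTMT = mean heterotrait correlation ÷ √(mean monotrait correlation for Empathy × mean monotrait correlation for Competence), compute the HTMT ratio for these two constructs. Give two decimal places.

0.43

Mean between = 1.62/6 = 0.2700.
Mean within-Emp = 0.71/1 = 0.7100; mean within-Com = 1.66/3 = 0.5533.
Geometric mean = √(0.7100 × 0.5533) = 0.6268.
HTMT = 0.2700 / 0.6268 = 0.43.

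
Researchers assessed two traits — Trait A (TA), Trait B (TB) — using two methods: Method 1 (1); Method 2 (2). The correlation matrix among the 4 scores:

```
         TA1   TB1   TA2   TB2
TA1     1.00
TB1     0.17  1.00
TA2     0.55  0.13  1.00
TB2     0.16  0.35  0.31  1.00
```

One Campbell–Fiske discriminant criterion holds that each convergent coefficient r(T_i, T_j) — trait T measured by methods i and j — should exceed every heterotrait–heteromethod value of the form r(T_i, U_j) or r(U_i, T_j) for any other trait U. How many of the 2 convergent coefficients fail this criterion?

Checking each validity diagonal entry against its comparison values:
TA (methods 1·2): 0.55 vs {0.16, 0.13} → pass.
TB (methods 1·2): 0.35 vs {0.13, 0.16} → pass.
0 of 2 fail.

0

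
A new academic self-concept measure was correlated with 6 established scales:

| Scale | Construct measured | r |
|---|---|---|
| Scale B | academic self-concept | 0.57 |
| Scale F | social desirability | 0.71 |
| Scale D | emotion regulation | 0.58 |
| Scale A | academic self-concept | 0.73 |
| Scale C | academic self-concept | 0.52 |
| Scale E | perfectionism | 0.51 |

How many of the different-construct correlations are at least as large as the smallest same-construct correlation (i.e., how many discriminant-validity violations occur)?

2

Convergent (same construct = academic self-concept): Scale B, Scale A, Scale C.
Smallest convergent = 0.52. Discriminant values: 0.71, 0.58, 0.51; count ≥ 0.52 → 2.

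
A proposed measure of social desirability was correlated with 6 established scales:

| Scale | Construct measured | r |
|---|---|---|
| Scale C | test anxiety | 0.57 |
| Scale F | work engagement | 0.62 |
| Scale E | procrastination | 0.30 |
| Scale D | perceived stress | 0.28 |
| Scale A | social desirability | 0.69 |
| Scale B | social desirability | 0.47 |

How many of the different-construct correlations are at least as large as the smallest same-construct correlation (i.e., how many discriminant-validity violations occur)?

Convergent (same construct = social desirability): Scale A, Scale B.
Smallest convergent = 0.47. Discriminant values: 0.57, 0.62, 0.30, 0.28; count ≥ 0.47 → 2.

2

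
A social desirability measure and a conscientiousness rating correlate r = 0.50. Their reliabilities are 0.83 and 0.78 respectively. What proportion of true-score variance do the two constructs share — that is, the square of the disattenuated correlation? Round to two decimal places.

0.39

Disattenuated r = 0.50 / √(0.83 × 0.78) = 0.50 / 0.8046 = 0.6214.
Shared true-score variance = 0.6214² = 0.3861 ≈ 0.39.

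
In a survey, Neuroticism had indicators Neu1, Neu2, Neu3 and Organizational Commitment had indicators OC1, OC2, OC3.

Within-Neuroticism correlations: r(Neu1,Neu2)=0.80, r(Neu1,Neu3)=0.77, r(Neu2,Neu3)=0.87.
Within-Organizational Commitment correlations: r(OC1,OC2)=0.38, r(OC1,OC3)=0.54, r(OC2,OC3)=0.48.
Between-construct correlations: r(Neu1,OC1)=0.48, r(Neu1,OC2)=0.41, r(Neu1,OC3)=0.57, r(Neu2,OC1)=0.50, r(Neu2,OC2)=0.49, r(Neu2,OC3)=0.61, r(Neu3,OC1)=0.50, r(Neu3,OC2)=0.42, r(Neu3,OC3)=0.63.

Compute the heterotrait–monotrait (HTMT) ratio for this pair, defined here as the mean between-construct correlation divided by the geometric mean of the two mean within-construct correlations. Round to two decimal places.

Between-construct mean = 4.61/9 = 0.5122.
Mean within-Neu = 2.44/3 = 0.8133; mean within-OC = 1.40/3 = 0.4667.
Geometric mean = √(0.8133 × 0.4667) = 0.6161.
HTMT = 0.5122 / 0.6161 = 0.83.

0.83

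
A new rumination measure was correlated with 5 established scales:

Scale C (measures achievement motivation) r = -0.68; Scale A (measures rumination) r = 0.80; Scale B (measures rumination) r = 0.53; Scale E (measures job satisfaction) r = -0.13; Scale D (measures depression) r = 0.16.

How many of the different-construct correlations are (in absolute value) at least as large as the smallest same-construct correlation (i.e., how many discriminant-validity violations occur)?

Convergent (same construct = rumination): Scale A, Scale B.
Smallest convergent = 0.53. Discriminant |r|: 0.68, 0.13, 0.16; count ≥ 0.53 → 1.

1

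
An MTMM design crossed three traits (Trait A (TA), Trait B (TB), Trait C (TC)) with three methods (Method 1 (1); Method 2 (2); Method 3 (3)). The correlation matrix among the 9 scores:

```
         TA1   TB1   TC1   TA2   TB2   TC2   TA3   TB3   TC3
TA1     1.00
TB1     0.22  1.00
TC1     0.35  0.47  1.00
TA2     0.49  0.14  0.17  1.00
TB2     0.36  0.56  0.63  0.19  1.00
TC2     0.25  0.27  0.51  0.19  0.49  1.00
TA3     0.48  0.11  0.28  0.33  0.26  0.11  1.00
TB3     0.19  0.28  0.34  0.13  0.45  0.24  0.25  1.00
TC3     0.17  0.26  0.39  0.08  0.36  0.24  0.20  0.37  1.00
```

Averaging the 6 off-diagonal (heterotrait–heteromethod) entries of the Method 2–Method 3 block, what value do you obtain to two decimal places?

0.20

HTHM values (method 2 × method 3): 0.13, 0.08, 0.26, 0.36, 0.11, 0.24; mean = 1.18/6 = 0.20.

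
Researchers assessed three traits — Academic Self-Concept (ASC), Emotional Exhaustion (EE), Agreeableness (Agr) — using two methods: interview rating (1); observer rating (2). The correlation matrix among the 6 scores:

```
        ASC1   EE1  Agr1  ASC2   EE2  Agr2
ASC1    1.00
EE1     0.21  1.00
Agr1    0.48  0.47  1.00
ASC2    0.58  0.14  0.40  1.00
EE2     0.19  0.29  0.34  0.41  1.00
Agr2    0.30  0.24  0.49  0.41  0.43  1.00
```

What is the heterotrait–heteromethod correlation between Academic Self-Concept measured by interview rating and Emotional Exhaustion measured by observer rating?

0.19

Different traits and methods: r(ASC1, EE2) = 0.19.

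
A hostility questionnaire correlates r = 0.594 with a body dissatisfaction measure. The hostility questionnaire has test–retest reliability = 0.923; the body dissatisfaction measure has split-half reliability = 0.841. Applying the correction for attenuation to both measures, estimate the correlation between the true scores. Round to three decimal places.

0.674

r_true = r_obs / √(r_xx · r_yy) = 0.594 / √(0.923 × 0.841) = 0.594 / √0.776243 = 0.594 / 0.8810 ≈ 0.674.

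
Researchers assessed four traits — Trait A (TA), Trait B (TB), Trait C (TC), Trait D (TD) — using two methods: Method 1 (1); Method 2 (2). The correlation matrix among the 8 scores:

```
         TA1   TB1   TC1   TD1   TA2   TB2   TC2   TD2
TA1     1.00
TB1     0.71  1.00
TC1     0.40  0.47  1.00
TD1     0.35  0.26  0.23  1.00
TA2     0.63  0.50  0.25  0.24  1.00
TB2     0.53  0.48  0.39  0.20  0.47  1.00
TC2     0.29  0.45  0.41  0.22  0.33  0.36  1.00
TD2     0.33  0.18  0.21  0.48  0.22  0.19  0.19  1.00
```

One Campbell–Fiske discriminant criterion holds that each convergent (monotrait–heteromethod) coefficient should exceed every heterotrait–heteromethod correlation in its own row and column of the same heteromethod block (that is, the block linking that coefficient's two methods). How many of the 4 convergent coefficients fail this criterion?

Convergent coefficients and their comparison sets:
TA (methods 1·2): 0.63 vs {0.53, 0.50, 0.29, 0.25, 0.33, 0.24} → pass.
TB (methods 1·2): 0.48 vs {0.50, 0.53, 0.45, 0.39, 0.18, 0.20} → fail.
TC (methods 1·2): 0.41 vs {0.25, 0.29, 0.39, 0.45, 0.21, 0.22} → fail.
TD (methods 1·2): 0.48 vs {0.24, 0.33, 0.20, 0.18, 0.22, 0.21} → pass.
2 of 4 fail.

2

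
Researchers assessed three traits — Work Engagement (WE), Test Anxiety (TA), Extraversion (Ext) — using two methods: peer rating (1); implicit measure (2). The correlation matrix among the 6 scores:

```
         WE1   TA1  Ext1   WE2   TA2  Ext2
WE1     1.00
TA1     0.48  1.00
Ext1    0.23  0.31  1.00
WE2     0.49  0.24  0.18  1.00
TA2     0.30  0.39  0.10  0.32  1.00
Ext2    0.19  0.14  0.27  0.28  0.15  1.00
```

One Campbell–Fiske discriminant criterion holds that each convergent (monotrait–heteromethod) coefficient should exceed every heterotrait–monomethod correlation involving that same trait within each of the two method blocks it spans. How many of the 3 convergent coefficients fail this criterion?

Each convergent coefficient versus the relevant comparison correlations:
WE (methods 1·2): 0.49 vs {0.48, 0.32, 0.23, 0.28} → pass.
TA (methods 1·2): 0.39 vs {0.48, 0.32, 0.31, 0.15} → fail.
Ext (methods 1·2): 0.27 vs {0.23, 0.28, 0.31, 0.15} → fail.
2 of 3 fail.

2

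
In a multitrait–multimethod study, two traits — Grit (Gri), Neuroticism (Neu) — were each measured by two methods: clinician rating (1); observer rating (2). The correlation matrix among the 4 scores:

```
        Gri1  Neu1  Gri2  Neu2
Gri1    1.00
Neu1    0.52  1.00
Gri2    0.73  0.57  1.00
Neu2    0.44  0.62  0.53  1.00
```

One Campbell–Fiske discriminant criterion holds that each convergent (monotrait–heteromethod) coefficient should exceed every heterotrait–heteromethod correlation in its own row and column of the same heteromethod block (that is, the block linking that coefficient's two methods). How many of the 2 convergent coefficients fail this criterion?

Checking each validity diagonal entry against its comparison values:
Gri (methods 1·2): 0.73 vs {0.44, 0.57} → pass.
Neu (methods 1·2): 0.62 vs {0.57, 0.44} → pass.
0 of 2 fail.

0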